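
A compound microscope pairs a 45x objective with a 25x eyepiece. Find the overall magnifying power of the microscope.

The overall magnification of a compound microscope is the product of the objective and eyepiece magnifications:
M = M_obj x M_eye = 45 x 25 = 1125.

1125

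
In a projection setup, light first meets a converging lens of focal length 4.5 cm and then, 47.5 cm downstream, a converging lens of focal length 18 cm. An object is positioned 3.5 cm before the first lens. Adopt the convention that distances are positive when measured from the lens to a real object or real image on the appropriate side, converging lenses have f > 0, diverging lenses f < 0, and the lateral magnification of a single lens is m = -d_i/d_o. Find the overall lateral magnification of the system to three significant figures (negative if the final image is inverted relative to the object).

Lens 1: 1/d_i1 = 1/f_1 - 1/d_o1 = 1/4.5 - 1/3.5 = -0.06349 cm^-1, so d_i1 = -15.750 cm.
m_1 = -(-15.750)/3.5 = 4.5000.
With d_i1 < 0 the first image is virtual and lies on the object side; the object distance for lens 2 is d_o2 = 47.5 - (-15.750) = 63.250 cm.
Lens 2: 1/d_i2 = 1/f_2 - 1/d_o2 = 1/18 - 1/(63.250) = 0.03975 cm^-1, so d_i2 = 25.160 cm.
m_2 = -(25.160)/(63.250) = -0.3978.
Overall magnification: m = m_1 m_2 = -1.7901.

-1.79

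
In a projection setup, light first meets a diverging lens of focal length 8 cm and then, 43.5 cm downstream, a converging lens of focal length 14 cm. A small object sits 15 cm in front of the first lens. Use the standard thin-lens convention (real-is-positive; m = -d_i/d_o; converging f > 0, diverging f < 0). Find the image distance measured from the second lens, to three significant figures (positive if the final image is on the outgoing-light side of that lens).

Applying the thin-lens equation to the first lens, 1/(-8) = 1/15 + 1/d_i1, which gives d_i1 = -5.217 cm.
The intermediate image is virtual, 5.217 cm to the left of lens 1, so d_o2 = L - d_i1 = 43.5 - (-5.217) = 48.717 cm.
Applying the thin-lens equation again with f_2 = 14 cm and d_o2 = 48.717 cm gives d_i2 = 19.646 cm.

19.6 cm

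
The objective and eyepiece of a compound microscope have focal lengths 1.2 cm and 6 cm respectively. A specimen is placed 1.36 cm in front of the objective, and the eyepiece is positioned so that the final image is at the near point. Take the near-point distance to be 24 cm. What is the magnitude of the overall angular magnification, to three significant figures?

Objective: 1/d_i = 1/f_obj - 1/d_o = 1/1.2 - 1/1.36 = 0.09804 cm^-1, so d_i = 10.200 cm.
m_obj = -d_i/d_o = -10.200/1.36 = -7.500.
Eyepiece angular magnification (image at near point): M_eye = 1 + D/f_e = 1 + 24/6 = 5.000.
Overall M = m_obj x M_eye = (-7.500)(5.000) = -37.50.
|M| = 37.50.

37.5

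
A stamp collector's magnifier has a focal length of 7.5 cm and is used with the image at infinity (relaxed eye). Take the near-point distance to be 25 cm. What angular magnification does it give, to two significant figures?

3.3

M = D/f = 25/7.5 = 3.333.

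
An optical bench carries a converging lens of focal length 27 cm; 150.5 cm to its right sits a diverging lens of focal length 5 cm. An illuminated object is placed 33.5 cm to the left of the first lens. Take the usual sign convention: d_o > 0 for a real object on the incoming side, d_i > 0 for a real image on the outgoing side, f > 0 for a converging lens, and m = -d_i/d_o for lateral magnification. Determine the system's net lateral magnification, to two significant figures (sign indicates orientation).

First lens: d_i1 = 1/(1/27 - 1/33.5) = 139.154 cm.
m_1 = -(139.154)/33.5 = -4.1538.
Object distance for lens 2: d_o2 = 150.5 - 139.154 = 11.346 cm.
Second lens: d_i2 = 1/(1/(-5) - 1/(11.346)) = -3.471 cm.
m_2 = -(-3.471)/(11.346) = 0.3059.
Overall magnification: m = m_1 m_2 = -1.2706.

-1.3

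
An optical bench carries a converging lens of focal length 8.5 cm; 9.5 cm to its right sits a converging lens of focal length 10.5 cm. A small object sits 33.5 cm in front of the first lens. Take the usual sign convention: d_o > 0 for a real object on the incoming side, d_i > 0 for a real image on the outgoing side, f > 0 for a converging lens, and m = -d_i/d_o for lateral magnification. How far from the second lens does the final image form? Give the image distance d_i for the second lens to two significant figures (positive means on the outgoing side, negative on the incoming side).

First lens: d_i1 = 1/(1/8.5 - 1/33.5) = 11.390 cm.
This image would form 11.390 cm past lens 1, i.e. 1.890 cm beyond lens 2, so it is a virtual object for lens 2: d_o2 = 9.5 - 11.390 = -1.890 cm.
Second lens: d_i2 = 1/(1/10.5 - 1/(-1.890)) = 1.602 cm.

1.6 cm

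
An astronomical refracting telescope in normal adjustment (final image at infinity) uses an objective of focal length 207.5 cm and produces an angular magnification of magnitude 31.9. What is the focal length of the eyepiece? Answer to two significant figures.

6.5 cm

|M| = f_obj/f_eye, so f_eye = f_obj/|M| = 207.5/31.9 = 6.505 cm.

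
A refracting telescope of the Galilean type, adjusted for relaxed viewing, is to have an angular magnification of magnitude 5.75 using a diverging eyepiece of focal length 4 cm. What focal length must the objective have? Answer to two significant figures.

23 cm

|M| = f_obj/|f_eye|, so f_obj = |M| x |f_eye| = 5.75 x 4 = 23.000 cm.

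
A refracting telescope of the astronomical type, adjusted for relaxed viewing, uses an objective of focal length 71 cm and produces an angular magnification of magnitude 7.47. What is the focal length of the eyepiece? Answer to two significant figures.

9.5 cm

|M| = f_obj/f_eye, so f_eye = f_obj/|M| = 71/7.47 = 9.505 cm.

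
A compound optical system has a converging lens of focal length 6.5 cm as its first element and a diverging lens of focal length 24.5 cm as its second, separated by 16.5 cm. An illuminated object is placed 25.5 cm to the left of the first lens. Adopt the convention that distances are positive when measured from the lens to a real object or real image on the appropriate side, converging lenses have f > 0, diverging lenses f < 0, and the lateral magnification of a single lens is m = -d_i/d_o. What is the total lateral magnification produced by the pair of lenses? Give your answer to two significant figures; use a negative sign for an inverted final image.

-0.26

Lens 1: 1/d_i1 = 1/f_1 - 1/d_o1 = 1/6.5 - 1/25.5 = 0.11463 cm^-1, so d_i1 = 8.724 cm.
m_1 = -(8.724)/25.5 = -0.3421.
The intermediate image is 8.724 cm to the right of lens 1, so d_o2 = L - d_i1 = 16.5 - 8.724 = 7.776 cm.
Lens 2: 1/d_i2 = 1/f_2 - 1/d_o2 = 1/(-24.5) - 1/(7.776) = -0.16941 cm^-1, so d_i2 = -5.903 cm.
m_2 = -(-5.903)/(7.776) = 0.7591.
Total m = m_1 x m_2 = (-0.3421)(0.7591) = -0.2597.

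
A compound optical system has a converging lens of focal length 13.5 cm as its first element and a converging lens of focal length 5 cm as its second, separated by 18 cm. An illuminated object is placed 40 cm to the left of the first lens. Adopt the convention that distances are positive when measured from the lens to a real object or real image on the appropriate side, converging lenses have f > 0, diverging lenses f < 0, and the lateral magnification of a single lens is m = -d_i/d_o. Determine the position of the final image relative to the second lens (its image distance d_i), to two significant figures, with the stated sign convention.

First lens: d_i1 = 1/(1/13.5 - 1/40) = 20.377 cm.
This image would form 20.377 cm past lens 1, i.e. 2.377 cm beyond lens 2, so it is a virtual object for lens 2: d_o2 = 18 - 20.377 = -2.377 cm.
Second lens: d_i2 = 1/(1/5 - 1/(-2.377)) = 1.611 cm.

1.6 cm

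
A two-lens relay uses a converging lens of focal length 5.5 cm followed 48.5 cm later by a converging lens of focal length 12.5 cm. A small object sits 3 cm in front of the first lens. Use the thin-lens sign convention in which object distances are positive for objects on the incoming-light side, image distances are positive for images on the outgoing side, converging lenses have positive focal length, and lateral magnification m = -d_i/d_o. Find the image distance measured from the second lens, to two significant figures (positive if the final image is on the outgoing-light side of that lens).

16 cm

Lens 1: 1/d_i1 = 1/f_1 - 1/d_o1 = 1/5.5 - 1/3 = -0.15152 cm^-1, so d_i1 = -6.600 cm.
The intermediate image is virtual, 6.600 cm to the left of lens 1, so d_o2 = L - d_i1 = 48.5 - (-6.600) = 55.100 cm.
Lens 2: 1/d_i2 = 1/f_2 - 1/d_o2 = 1/12.5 - 1/(55.100) = 0.06185 cm^-1, so d_i2 = 16.168 cm.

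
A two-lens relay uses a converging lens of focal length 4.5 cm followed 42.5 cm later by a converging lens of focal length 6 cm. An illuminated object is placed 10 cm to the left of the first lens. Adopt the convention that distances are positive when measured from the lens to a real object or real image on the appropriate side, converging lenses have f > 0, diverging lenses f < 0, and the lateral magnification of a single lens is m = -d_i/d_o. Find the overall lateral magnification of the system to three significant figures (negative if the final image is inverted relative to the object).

0.173

Lens 1: 1/d_i1 = 1/f_1 - 1/d_o1 = 1/4.5 - 1/10 = 0.12222 cm^-1, so d_i1 = 8.182 cm.
m_1 = -(8.182)/10 = -0.8182.
That image sits 34.318 cm in front of the second lens, so d_o2 = 34.318 cm.
Lens 2: 1/d_i2 = 1/f_2 - 1/d_o2 = 1/6 - 1/(34.318) = 0.13753 cm^-1, so d_i2 = 7.271 cm.
m_2 = -(7.271)/(34.318) = -0.2119.
The system's lateral magnification is m_1 m_2 = (-0.8182)(-0.2119) = 0.1734.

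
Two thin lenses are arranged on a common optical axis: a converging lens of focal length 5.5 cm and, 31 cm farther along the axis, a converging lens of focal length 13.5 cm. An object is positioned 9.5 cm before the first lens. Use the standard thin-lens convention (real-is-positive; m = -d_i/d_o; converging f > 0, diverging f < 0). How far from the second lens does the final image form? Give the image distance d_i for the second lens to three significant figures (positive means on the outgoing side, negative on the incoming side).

Applying the thin-lens equation to the first lens, 1/5.5 = 1/9.5 + 1/d_i1, which gives d_i1 = 13.062 cm.
That image sits 17.938 cm in front of the second lens, so d_o2 = 17.938 cm.
Applying the thin-lens equation again with f_2 = 13.5 cm and d_o2 = 17.938 cm gives d_i2 = 54.570 cm.

54.6 cm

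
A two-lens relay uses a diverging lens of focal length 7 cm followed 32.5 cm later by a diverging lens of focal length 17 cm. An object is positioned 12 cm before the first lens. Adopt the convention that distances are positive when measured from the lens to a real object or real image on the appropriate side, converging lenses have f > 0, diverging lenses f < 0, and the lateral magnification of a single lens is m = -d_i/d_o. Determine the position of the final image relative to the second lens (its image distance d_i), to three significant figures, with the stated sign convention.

-11.6 cm

Lens 1: 1/d_i1 = 1/f_1 - 1/d_o1 = 1/(-7) - 1/12 = -0.22619 cm^-1, so d_i1 = -4.421 cm.
With d_i1 < 0 the first image is virtual and lies on the object side; the object distance for lens 2 is d_o2 = 32.5 - (-4.421) = 36.921 cm.
Lens 2: 1/d_i2 = 1/f_2 - 1/d_o2 = 1/(-17) - 1/(36.921) = -0.08591 cm^-1, so d_i2 = -11.640 cm.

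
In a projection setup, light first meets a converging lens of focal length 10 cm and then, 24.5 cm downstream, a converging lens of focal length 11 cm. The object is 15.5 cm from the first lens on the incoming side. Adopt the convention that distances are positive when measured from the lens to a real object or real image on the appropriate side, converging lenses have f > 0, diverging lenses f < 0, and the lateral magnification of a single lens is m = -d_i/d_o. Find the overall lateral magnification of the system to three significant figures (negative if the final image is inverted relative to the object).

-1.36

First lens: d_i1 = 1/(1/10 - 1/15.5) = 28.182 cm.
m_1 = -(28.182)/15.5 = -1.8182.
Since 28.182 cm > 24.5 cm, the first image lies past the second lens and serves as a virtual object: d_o2 = L - d_i1 = -3.682 cm.
Second lens: d_i2 = 1/(1/11 - 1/(-3.682)) = 2.759 cm.
m_2 = -(2.759)/(-3.682) = 0.7492.
The system's lateral magnification is m_1 m_2 = (-1.8182)(0.7492) = -1.3622.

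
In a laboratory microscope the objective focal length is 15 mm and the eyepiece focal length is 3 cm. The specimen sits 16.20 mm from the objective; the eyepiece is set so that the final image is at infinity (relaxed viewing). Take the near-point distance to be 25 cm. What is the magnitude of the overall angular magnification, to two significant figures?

Convert to cm: f_obj = 15 mm = 1.5 cm; d_o = 16.20 mm = 1.62 cm.
Objective: 1/d_i = 1/f_obj - 1/d_o = 1/1.5 - 1/1.62 = 0.04938 cm^-1, so d_i = 20.250 cm.
m_obj = -d_i/d_o = -20.250/1.62 = -12.500.
Eyepiece angular magnification (image at infinity): M_eye = D/f_e = 25/3 = 8.333.
Overall M = m_obj x M_eye = (-12.500)(8.333) = -104.17.
|M| = 104.17.

100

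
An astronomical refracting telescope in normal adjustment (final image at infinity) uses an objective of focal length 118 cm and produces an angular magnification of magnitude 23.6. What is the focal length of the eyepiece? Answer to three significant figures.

5.00 cm

|M| = f_obj/f_eye, so f_eye = f_obj/|M| = 118/23.6 = 5.000 cm.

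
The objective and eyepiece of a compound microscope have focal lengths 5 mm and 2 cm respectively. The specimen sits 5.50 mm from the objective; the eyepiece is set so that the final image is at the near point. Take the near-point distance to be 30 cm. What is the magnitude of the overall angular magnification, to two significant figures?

160

Convert to cm: f_obj = 5 mm = 0.5 cm; d_o = 5.50 mm = 0.55 cm.
Objective: 1/d_i = 1/f_obj - 1/d_o = 1/0.5 - 1/0.55 = 0.18182 cm^-1, so d_i = 5.500 cm.
m_obj = -d_i/d_o = -5.500/0.55 = -10.000.
Eyepiece angular magnification (image at near point): M_eye = 1 + D/f_e = 1 + 30/2 = 16.000.
Overall M = m_obj x M_eye = (-10.000)(16.000) = -160.00.
|M| = 160.00.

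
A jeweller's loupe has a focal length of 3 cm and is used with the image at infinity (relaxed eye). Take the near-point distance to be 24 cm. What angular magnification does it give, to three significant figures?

M = D/f = 24/3 = 8.000.

8.00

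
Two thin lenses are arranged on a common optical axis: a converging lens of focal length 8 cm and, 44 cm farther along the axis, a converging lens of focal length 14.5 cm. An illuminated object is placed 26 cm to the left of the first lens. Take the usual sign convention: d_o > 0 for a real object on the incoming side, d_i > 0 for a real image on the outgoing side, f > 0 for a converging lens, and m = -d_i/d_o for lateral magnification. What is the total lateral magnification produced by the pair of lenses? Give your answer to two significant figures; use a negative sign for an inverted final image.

0.36

Lens 1: 1/d_i1 = 1/f_1 - 1/d_o1 = 1/8 - 1/26 = 0.08654 cm^-1, so d_i1 = 11.556 cm.
m_1 = -(11.556)/26 = -0.4444.
That image sits 32.444 cm in front of the second lens, so d_o2 = 32.444 cm.
Lens 2: 1/d_i2 = 1/f_2 - 1/d_o2 = 1/14.5 - 1/(32.444) = 0.03814 cm^-1, so d_i2 = 26.217 cm.
m_2 = -(26.217)/(32.444) = -0.8080.
Total m = m_1 x m_2 = (-0.4444)(-0.8080) = 0.3591.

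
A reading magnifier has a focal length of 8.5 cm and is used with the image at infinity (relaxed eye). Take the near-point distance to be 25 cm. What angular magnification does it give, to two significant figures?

2.9

M = D/f = 25/8.5 = 2.941.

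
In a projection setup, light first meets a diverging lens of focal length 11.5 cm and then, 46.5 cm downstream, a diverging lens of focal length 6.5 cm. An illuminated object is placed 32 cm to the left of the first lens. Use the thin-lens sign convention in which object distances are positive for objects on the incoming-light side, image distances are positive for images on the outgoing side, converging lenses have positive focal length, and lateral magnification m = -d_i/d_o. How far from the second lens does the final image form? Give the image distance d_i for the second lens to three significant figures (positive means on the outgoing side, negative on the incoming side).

Applying the thin-lens equation to the first lens, 1/(-11.5) = 1/32 + 1/d_i1, which gives d_i1 = -8.460 cm.
The intermediate image is virtual, 8.460 cm to the left of lens 1, so d_o2 = L - d_i1 = 46.5 - (-8.460) = 54.960 cm.
Applying the thin-lens equation again with f_2 = -6.5 cm and d_o2 = 54.960 cm gives d_i2 = -5.813 cm.

-5.81 cm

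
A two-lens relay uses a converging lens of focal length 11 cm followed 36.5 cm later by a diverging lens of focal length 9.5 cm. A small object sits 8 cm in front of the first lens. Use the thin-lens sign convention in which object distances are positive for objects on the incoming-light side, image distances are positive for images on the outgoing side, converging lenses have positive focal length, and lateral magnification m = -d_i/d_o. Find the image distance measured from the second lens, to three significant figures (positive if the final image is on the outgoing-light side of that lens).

-8.30 cm

Lens 1: 1/d_i1 = 1/f_1 - 1/d_o1 = 1/11 - 1/8 = -0.03409 cm^-1, so d_i1 = -29.333 cm.
The intermediate image is virtual, 29.333 cm to the left of lens 1, so d_o2 = L - d_i1 = 36.5 - (-29.333) = 65.833 cm.
Lens 2: 1/d_i2 = 1/f_2 - 1/d_o2 = 1/(-9.5) - 1/(65.833) = -0.12045 cm^-1, so d_i2 = -8.302 cm.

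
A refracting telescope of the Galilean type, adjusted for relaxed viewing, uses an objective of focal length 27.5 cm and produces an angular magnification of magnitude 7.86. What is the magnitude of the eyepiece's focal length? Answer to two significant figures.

3.5 cm

|M| = f_obj/|f_eye|, so |f_eye| = f_obj/|M| = 27.5/7.86 = 3.499 cm.
(The eyepiece is diverging, so its signed focal length is -3.499 cm.)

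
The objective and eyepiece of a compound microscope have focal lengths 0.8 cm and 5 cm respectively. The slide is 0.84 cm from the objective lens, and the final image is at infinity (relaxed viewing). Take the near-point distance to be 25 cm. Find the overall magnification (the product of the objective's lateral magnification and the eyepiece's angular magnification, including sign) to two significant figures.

-100

Objective: 1/d_i = 1/f_obj - 1/d_o = 1/0.8 - 1/0.84 = 0.05952 cm^-1, so d_i = 16.800 cm.
m_obj = -d_i/d_o = -16.800/0.84 = -20.000.
Eyepiece angular magnification (image at infinity): M_eye = D/f_e = 25/5 = 5.000.
Overall M = m_obj x M_eye = (-20.000)(5.000) = -100.00.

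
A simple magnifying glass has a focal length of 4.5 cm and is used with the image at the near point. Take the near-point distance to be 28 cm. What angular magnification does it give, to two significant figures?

7.2

M = 1 + D/f = 1 + 28/4.5 = 7.222.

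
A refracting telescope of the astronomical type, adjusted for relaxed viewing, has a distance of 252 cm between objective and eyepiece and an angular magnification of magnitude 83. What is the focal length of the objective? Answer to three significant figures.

In normal adjustment the tube length equals f_obj + f_eye and |M| = f_obj/f_eye.
So f_obj = 83 f_eye and 83 f_eye + f_eye = 252 cm, giving f_eye = 252/84 = 3.000 cm and f_obj = 249.000 cm.

249 cm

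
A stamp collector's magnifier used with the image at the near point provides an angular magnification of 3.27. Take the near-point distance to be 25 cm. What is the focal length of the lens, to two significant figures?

11 cm

For the image at the near point, M = 1 + D/f.
f = D/(M - 1) = 25/(3.27 - 1) = 11.013 cm.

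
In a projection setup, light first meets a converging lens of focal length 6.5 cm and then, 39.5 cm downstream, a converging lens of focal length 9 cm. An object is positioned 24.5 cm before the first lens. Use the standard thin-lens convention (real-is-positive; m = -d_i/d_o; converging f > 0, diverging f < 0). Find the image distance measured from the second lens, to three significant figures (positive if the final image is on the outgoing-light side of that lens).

12.7 cm

First lens: d_i1 = 1/(1/6.5 - 1/24.5) = 8.847 cm.
That image sits 30.653 cm in front of the second lens, so d_o2 = 30.653 cm.
Second lens: d_i2 = 1/(1/9 - 1/(30.653)) = 12.741 cm.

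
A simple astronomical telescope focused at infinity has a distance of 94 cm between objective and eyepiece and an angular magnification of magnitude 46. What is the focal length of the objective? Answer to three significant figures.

In normal adjustment the tube length equals f_obj + f_eye and |M| = f_obj/f_eye.
So f_obj = 46 f_eye and 46 f_eye + f_eye = 94 cm, giving f_eye = 94/47 = 2.000 cm and f_obj = 92.000 cm.

92.0 cm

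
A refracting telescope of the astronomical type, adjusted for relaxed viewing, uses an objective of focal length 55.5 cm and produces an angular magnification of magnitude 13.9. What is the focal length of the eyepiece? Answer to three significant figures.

|M| = f_obj/f_eye, so f_eye = f_obj/|M| = 55.5/13.9 = 3.993 cm.

3.99 cm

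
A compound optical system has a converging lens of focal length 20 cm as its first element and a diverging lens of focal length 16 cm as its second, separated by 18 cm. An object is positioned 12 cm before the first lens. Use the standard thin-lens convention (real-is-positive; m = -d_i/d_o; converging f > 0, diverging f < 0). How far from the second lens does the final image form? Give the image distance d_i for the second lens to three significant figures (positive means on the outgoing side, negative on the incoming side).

-12.0 cm

Applying the thin-lens equation to the first lens, 1/20 = 1/12 + 1/d_i1, which gives d_i1 = -30.000 cm.
The intermediate image is virtual, 30.000 cm to the left of lens 1, so d_o2 = L - d_i1 = 18 - (-30.000) = 48.000 cm.
Applying the thin-lens equation again with f_2 = -16 cm and d_o2 = 48.000 cm gives d_i2 = -12.000 cm.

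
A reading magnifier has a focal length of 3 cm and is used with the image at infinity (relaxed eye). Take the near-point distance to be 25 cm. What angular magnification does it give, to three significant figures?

8.33

M = D/f = 25/3 = 8.333.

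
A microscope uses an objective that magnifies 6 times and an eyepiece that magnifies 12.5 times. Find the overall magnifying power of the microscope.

The overall magnification of a compound microscope is the product of the objective and eyepiece magnifications:
M = M_obj x M_eye = 6 x 12.5 = 75.

75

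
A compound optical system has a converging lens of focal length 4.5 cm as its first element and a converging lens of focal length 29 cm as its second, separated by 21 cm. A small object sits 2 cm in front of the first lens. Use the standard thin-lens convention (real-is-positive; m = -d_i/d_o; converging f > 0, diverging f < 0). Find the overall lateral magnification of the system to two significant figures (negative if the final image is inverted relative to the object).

Applying the thin-lens equation to the first lens, 1/4.5 = 1/2 + 1/d_i1, which gives d_i1 = -3.600 cm.
Its lateral magnification is m_1 = -d_i1/d_o1 = -(-3.600)/2 = 1.8000.
With d_i1 < 0 the first image is virtual and lies on the object side; the object distance for lens 2 is d_o2 = 21 - (-3.600) = 24.600 cm.
Applying the thin-lens equation again with f_2 = 29 cm and d_o2 = 24.600 cm gives d_i2 = -162.136 cm.
m_2 = -(-162.136)/(24.600) = 6.5909.
Overall magnification: m = m_1 m_2 = 11.8636.

12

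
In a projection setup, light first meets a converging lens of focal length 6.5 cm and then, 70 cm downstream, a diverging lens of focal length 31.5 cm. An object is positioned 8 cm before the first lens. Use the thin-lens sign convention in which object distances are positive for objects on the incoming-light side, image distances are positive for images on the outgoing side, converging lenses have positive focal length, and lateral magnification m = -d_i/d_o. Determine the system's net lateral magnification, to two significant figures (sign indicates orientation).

-2.0

Applying the thin-lens equation to the first lens, 1/6.5 = 1/8 + 1/d_i1, which gives d_i1 = 34.667 cm.
Its lateral magnification is m_1 = -d_i1/d_o1 = -(34.667)/8 = -4.3333.
The intermediate image is 34.667 cm to the right of lens 1, so d_o2 = L - d_i1 = 70 - 34.667 = 35.333 cm.
Applying the thin-lens equation again with f_2 = -31.5 cm and d_o2 = 35.333 cm gives d_i2 = -16.653 cm.
m_2 = -(-16.653)/(35.333) = 0.4713.
Total m = m_1 x m_2 = (-4.3333)(0.4713) = -2.0424.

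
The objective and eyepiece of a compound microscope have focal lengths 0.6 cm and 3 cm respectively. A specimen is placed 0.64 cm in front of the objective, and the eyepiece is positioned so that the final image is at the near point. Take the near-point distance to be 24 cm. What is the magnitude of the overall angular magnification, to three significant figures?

Objective: 1/d_i = 1/f_obj - 1/d_o = 1/0.6 - 1/0.64 = 0.10417 cm^-1, so d_i = 9.600 cm.
m_obj = -d_i/d_o = -9.600/0.64 = -15.000.
Eyepiece angular magnification (image at near point): M_eye = 1 + D/f_e = 1 + 24/3 = 9.000.
Overall M = m_obj x M_eye = (-15.000)(9.000) = -135.00.
|M| = 135.00.

135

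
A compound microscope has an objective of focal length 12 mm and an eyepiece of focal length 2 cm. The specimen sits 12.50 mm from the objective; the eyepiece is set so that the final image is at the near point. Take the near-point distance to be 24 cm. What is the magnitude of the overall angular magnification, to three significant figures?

312

Convert to cm: f_obj = 12 mm = 1.2 cm; d_o = 12.50 mm = 1.25 cm.
Objective: 1/d_i = 1/f_obj - 1/d_o = 1/1.2 - 1/1.25 = 0.03333 cm^-1, so d_i = 30.000 cm.
m_obj = -d_i/d_o = -30.000/1.25 = -24.000.
Eyepiece angular magnification (image at near point): M_eye = 1 + D/f_e = 1 + 24/2 = 13.000.
Overall M = m_obj x M_eye = (-24.000)(13.000) = -312.00.
|M| = 312.00.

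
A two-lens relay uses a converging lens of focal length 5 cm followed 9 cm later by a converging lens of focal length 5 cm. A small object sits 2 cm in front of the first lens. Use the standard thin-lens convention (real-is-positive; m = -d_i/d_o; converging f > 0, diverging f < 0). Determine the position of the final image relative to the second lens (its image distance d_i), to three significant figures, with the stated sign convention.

First lens: d_i1 = 1/(1/5 - 1/2) = -3.333 cm.
With d_i1 < 0 the first image is virtual and lies on the object side; the object distance for lens 2 is d_o2 = 9 - (-3.333) = 12.333 cm.
Second lens: d_i2 = 1/(1/5 - 1/(12.333)) = 8.409 cm.

8.41 cm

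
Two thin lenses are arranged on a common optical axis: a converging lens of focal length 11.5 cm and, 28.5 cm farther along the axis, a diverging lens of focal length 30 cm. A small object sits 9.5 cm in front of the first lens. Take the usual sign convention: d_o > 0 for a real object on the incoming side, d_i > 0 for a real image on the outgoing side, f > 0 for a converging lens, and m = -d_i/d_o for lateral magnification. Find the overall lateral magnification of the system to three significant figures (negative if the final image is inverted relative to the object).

First lens: d_i1 = 1/(1/11.5 - 1/9.5) = -54.625 cm.
m_1 = -(-54.625)/9.5 = 5.7500.
With d_i1 < 0 the first image is virtual and lies on the object side; the object distance for lens 2 is d_o2 = 28.5 - (-54.625) = 83.125 cm.
Second lens: d_i2 = 1/(1/(-30) - 1/(83.125)) = -22.044 cm.
m_2 = -(-22.044)/(83.125) = 0.2652.
Total m = m_1 x m_2 = (5.7500)(0.2652) = 1.5249.

1.52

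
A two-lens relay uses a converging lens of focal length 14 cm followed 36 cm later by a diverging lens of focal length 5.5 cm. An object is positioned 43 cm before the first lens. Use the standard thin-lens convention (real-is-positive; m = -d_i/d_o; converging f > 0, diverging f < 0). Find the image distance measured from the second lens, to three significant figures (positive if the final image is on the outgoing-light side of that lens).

-4.04 cm

Applying the thin-lens equation to the first lens, 1/14 = 1/43 + 1/d_i1, which gives d_i1 = 20.759 cm.
The intermediate image is 20.759 cm to the right of lens 1, so d_o2 = L - d_i1 = 36 - 20.759 = 15.241 cm.
Applying the thin-lens equation again with f_2 = -5.5 cm and d_o2 = 15.241 cm gives d_i2 = -4.042 cm.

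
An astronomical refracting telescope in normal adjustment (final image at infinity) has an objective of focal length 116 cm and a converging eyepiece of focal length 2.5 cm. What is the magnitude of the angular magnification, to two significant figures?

|M| = f_obj/|f_eye| = 116/2.5 = 46.400.

46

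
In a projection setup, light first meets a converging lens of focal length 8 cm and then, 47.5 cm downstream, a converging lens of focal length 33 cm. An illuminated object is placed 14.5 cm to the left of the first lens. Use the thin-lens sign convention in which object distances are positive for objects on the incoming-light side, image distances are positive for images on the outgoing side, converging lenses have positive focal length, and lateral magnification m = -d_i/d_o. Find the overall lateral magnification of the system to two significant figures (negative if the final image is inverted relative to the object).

-12

Applying the thin-lens equation to the first lens, 1/8 = 1/14.5 + 1/d_i1, which gives d_i1 = 17.846 cm.
Its lateral magnification is m_1 = -d_i1/d_o1 = -(17.846)/14.5 = -1.2308.
The intermediate image is 17.846 cm to the right of lens 1, so d_o2 = L - d_i1 = 47.5 - 17.846 = 29.654 cm.
Applying the thin-lens equation again with f_2 = 33 cm and d_o2 = 29.654 cm gives d_i2 = -292.448 cm.
m_2 = -(-292.448)/(29.654) = 9.8621.
Total m = m_1 x m_2 = (-1.2308)(9.8621) = -12.1379.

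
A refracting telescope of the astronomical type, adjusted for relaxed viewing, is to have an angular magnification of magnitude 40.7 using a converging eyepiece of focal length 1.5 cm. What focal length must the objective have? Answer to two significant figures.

61 cm

|M| = f_obj/|f_eye|, so f_obj = |M| x |f_eye| = 40.7 x 1.5 = 61.050 cm.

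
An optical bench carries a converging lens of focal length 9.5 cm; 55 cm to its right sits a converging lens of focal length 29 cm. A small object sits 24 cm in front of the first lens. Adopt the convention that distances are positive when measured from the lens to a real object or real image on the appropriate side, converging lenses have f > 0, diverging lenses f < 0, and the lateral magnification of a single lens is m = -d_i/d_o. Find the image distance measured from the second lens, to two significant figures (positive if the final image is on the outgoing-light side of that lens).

110 cm

First lens: d_i1 = 1/(1/9.5 - 1/24) = 15.724 cm.
Object distance for lens 2: d_o2 = 55 - 15.724 = 39.276 cm.
Second lens: d_i2 = 1/(1/29 - 1/(39.276)) = 110.842 cm.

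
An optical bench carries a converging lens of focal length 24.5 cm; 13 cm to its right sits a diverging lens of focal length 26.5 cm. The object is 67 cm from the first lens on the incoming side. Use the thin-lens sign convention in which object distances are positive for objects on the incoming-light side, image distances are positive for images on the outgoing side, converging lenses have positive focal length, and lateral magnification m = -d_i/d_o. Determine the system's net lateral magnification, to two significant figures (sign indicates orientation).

Lens 1: 1/d_i1 = 1/f_1 - 1/d_o1 = 1/24.5 - 1/67 = 0.02589 cm^-1, so d_i1 = 38.624 cm.
m_1 = -(38.624)/67 = -0.5765.
Since 38.624 cm > 13 cm, the first image lies past the second lens and serves as a virtual object: d_o2 = L - d_i1 = -25.624 cm.
Lens 2: 1/d_i2 = 1/f_2 - 1/d_o2 = 1/(-26.5) - 1/(-25.624) = 0.00129 cm^-1, so d_i2 = 774.725 cm.
m_2 = -(774.725)/(-25.624) = 30.2349.
Total m = m_1 x m_2 = (-0.5765)(30.2349) = -17.4295.

-17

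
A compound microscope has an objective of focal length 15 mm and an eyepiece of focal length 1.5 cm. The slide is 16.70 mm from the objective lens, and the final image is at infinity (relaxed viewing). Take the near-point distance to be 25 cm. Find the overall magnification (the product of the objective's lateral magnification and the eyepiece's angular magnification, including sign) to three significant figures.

-147

Convert to cm: f_obj = 15 mm = 1.5 cm; d_o = 16.70 mm = 1.67 cm.
Objective: 1/d_i = 1/f_obj - 1/d_o = 1/1.5 - 1/1.67 = 0.06786 cm^-1, so d_i = 14.735 cm.
m_obj = -d_i/d_o = -14.735/1.67 = -8.824.
Eyepiece angular magnification (image at infinity): M_eye = D/f_e = 25/1.5 = 16.667.
Overall M = m_obj x M_eye = (-8.824)(16.667) = -147.06.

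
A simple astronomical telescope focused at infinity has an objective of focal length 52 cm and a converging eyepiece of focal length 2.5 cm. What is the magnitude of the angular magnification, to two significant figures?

21

|M| = f_obj/|f_eye| = 52/2.5 = 20.800.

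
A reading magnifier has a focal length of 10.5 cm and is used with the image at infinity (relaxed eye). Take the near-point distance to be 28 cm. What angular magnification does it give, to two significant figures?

M = D/f = 28/10.5 = 2.667.

2.7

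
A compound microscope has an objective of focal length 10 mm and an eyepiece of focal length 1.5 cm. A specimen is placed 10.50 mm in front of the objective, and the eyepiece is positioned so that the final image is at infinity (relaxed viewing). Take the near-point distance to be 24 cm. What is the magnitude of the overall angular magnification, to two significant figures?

Convert to cm: f_obj = 10 mm = 1 cm; d_o = 10.50 mm = 1.05 cm.
Objective: 1/d_i = 1/f_obj - 1/d_o = 1/1 - 1/1.05 = 0.04762 cm^-1, so d_i = 21.000 cm.
m_obj = -d_i/d_o = -21.000/1.05 = -20.000.
Eyepiece angular magnification (image at infinity): M_eye = D/f_e = 24/1.5 = 16.000.
Overall M = m_obj x M_eye = (-20.000)(16.000) = -320.00.
|M| = 320.00.

320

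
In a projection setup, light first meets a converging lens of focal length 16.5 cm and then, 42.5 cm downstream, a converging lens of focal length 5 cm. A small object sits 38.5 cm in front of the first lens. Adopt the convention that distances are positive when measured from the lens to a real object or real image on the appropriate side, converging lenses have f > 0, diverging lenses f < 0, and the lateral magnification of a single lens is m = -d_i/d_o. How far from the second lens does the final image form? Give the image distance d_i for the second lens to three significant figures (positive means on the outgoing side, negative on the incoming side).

7.90 cm

Lens 1: 1/d_i1 = 1/f_1 - 1/d_o1 = 1/16.5 - 1/38.5 = 0.03463 cm^-1, so d_i1 = 28.875 cm.
Object distance for lens 2: d_o2 = 42.5 - 28.875 = 13.625 cm.
Lens 2: 1/d_i2 = 1/f_2 - 1/d_o2 = 1/5 - 1/(13.625) = 0.12661 cm^-1, so d_i2 = 7.899 cm.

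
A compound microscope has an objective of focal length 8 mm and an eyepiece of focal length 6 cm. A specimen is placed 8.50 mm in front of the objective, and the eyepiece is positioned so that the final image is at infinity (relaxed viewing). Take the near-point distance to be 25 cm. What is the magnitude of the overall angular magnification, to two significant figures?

67

Convert to cm: f_obj = 8 mm = 0.8 cm; d_o = 8.50 mm = 0.85 cm.
Objective: 1/d_i = 1/f_obj - 1/d_o = 1/0.8 - 1/0.85 = 0.07353 cm^-1, so d_i = 13.600 cm.
m_obj = -d_i/d_o = -13.600/0.85 = -16.000.
Eyepiece angular magnification (image at infinity): M_eye = D/f_e = 25/6 = 4.167.
Overall M = m_obj x M_eye = (-16.000)(4.167) = -66.67.
|M| = 66.67.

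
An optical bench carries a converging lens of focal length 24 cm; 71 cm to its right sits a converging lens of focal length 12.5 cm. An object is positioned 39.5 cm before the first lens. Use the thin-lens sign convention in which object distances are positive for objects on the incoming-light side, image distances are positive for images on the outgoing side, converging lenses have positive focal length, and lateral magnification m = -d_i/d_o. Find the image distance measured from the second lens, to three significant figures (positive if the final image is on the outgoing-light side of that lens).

-46.2 cm

Lens 1: 1/d_i1 = 1/f_1 - 1/d_o1 = 1/24 - 1/39.5 = 0.01635 cm^-1, so d_i1 = 61.161 cm.
The intermediate image is 61.161 cm to the right of lens 1, so d_o2 = L - d_i1 = 71 - 61.161 = 9.839 cm.
Lens 2: 1/d_i2 = 1/f_2 - 1/d_o2 = 1/12.5 - 1/(9.839) = -0.02164 cm^-1, so d_i2 = -46.212 cm.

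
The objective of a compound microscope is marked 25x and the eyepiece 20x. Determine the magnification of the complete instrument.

The overall magnification of a compound microscope is the product of the objective and eyepiece magnifications:
M = M_obj x M_eye = 25 x 20 = 500.

500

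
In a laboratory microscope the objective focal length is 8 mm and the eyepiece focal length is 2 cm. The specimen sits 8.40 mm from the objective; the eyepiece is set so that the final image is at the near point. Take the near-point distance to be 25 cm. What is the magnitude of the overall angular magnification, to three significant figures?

270

Convert to cm: f_obj = 8 mm = 0.8 cm; d_o = 8.40 mm = 0.84 cm.
Objective: 1/d_i = 1/f_obj - 1/d_o = 1/0.8 - 1/0.84 = 0.05952 cm^-1, so d_i = 16.800 cm.
m_obj = -d_i/d_o = -16.800/0.84 = -20.000.
Eyepiece angular magnification (image at near point): M_eye = 1 + D/f_e = 1 + 25/2 = 13.500.
Overall M = m_obj x M_eye = (-20.000)(13.500) = -270.00.
|M| = 270.00.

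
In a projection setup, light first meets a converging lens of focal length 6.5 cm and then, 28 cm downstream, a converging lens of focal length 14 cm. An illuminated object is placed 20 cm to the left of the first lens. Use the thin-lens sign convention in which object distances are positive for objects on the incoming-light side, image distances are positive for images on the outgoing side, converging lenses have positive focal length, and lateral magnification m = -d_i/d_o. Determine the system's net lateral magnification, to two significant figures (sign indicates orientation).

1.5

First lens: d_i1 = 1/(1/6.5 - 1/20) = 9.630 cm.
m_1 = -(9.630)/20 = -0.4815.
Object distance for lens 2: d_o2 = 28 - 9.630 = 18.370 cm.
Second lens: d_i2 = 1/(1/14 - 1/(18.370)) = 58.847 cm.
m_2 = -(58.847)/(18.370) = -3.2034.
The system's lateral magnification is m_1 m_2 = (-0.4815)(-3.2034) = 1.5424.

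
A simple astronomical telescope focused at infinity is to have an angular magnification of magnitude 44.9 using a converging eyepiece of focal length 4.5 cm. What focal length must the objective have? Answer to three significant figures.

202 cm

|M| = f_obj/|f_eye|, so f_obj = |M| x |f_eye| = 44.9 x 4.5 = 202.050 cm.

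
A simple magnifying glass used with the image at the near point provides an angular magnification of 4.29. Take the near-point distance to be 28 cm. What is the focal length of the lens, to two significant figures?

8.5 cm

For the image at the near point, M = 1 + D/f.
f = D/(M - 1) = 28/(4.29 - 1) = 8.511 cm.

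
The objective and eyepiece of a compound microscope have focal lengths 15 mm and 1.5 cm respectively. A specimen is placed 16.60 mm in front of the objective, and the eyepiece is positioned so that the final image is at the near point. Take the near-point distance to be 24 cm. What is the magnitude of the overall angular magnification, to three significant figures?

159

Convert to cm: f_obj = 15 mm = 1.5 cm; d_o = 16.60 mm = 1.66 cm.
Objective: 1/d_i = 1/f_obj - 1/d_o = 1/1.5 - 1/1.66 = 0.06426 cm^-1, so d_i = 15.563 cm.
m_obj = -d_i/d_o = -15.563/1.66 = -9.375.
Eyepiece angular magnification (image at near point): M_eye = 1 + D/f_e = 1 + 24/1.5 = 17.000.
Overall M = m_obj x M_eye = (-9.375)(17.000) = -159.38.
|M| = 159.38.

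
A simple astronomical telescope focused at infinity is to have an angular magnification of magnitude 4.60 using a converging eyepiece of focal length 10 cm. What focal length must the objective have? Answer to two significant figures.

|M| = f_obj/|f_eye|, so f_obj = |M| x |f_eye| = 4.6 x 10 = 46.000 cm.

46 cm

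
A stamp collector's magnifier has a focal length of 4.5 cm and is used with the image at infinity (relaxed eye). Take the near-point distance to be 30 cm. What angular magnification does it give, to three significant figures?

M = D/f = 30/4.5 = 6.667.

6.67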